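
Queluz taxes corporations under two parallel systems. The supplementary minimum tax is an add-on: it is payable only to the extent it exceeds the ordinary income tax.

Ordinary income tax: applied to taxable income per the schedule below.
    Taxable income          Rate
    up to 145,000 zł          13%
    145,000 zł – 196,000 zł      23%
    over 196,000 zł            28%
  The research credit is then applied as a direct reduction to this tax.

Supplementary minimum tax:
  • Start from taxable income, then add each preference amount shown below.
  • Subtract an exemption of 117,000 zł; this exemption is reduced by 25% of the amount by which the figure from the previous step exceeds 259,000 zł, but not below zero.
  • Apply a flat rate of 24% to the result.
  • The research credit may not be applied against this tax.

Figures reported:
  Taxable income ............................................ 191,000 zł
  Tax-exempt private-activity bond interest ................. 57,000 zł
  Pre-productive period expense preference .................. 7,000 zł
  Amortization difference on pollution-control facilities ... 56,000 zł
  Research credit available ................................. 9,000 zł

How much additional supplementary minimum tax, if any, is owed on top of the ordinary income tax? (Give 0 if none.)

Supplementary minimum tax:
  Adjusted income: 191,000 zł + 57,000 zł + 7,000 zł + 56,000 zł = 311,000 zł
  Exemption: 117,000 zł − 25% × (311,000 zł − 259,000 zł) = 117,000 zł − 13,000 zł = 104,000 zł
  Base: 311,000 zł − 104,000 zł = 207,000 zł
  207,000 zł × 24% = 49,680 zł

Ordinary income tax:
  145,000 zł × 13% = 18,850 zł
  46,000 zł × 23% = 10,580 zł
  → 29,430 zł
  Less research credit 9,000 zł → 20,430 zł

Excess of supplementary minimum tax over ordinary income tax: 49,680 zł − 20,430 zł = 29,250 zł.

29,250 zł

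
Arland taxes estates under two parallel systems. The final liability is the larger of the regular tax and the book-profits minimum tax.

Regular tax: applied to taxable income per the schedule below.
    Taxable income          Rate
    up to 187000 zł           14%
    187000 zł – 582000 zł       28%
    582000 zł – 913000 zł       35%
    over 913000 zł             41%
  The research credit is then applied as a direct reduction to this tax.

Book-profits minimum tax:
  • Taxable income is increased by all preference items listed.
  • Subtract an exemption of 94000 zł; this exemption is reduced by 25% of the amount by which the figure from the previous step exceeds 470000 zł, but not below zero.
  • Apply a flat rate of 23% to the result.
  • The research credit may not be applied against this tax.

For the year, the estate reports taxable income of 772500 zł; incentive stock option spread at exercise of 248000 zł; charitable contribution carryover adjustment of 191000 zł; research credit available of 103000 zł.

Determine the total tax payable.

Book-profits minimum tax:
  Adjusted income: 772500 zł + 248000 zł + 191000 zł = 1211500 zł
  Exemption: 25% × (1211500 zł − 470000 zł) = 185375 zł ≥ 94000 zł, so the exemption is fully phased out
  Base: 1211500 zł − 0 zł = 1211500 zł
  1211500 zł × 23% = 278645 zł

Regular tax:
  187000 zł × 14% = 26180 zł
  395000 zł × 28% = 110600 zł
  190500 zł × 35% = 66675 zł
  → 203455 zł
  Less research credit 103000 zł → 100455 zł

278645 zł > 100455 zł, so the book-profits minimum tax is the binding amount.

278645 zł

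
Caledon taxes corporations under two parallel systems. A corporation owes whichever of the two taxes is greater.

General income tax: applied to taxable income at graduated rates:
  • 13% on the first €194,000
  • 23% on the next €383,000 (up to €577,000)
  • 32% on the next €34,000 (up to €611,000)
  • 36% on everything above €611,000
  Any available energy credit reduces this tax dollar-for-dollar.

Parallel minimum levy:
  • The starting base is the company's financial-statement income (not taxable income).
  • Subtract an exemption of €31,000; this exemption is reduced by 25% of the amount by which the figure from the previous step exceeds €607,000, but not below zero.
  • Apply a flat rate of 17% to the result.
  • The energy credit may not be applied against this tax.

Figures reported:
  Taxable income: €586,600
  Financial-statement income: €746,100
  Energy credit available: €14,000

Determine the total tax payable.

€126,837

Parallel minimum levy:
  Base (financial-statement income): €746,100
  Exemption: 25% × (€746,100 − €607,000) = €34,775 ≥ €31,000, so the exemption is fully phased out
  Base: €746,100 − €0 = €746,100
  €746,100 × 17% = €126,837

General income tax:
  €194,000 × 13% = €25,220
  €383,000 × 23% = €88,090
  €9,600 × 32% = €3,072
  → €116,382
  Less energy credit €14,000 → €102,382

€126,837 > €102,382, so the parallel minimum levy is the binding amount.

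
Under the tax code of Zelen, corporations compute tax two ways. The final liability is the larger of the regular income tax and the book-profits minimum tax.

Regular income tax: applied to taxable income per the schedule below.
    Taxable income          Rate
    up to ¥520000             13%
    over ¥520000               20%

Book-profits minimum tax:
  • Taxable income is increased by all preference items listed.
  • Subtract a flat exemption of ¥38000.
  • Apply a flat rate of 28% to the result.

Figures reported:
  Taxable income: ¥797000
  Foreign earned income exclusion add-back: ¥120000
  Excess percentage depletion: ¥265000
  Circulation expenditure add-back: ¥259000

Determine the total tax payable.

Regular income tax:
  ¥520000 × 13% = ¥67600
  ¥277000 × 20% = ¥55400
  → ¥123000

Book-profits minimum tax:
  Adjusted income: ¥797000 + ¥120000 + ¥265000 + ¥259000 = ¥1441000
  Less exemption ¥38000 → base ¥1403000
  ¥1403000 × 28% = ¥392840

¥392840 > ¥123000, so the book-profits minimum tax is the binding amount.

¥392840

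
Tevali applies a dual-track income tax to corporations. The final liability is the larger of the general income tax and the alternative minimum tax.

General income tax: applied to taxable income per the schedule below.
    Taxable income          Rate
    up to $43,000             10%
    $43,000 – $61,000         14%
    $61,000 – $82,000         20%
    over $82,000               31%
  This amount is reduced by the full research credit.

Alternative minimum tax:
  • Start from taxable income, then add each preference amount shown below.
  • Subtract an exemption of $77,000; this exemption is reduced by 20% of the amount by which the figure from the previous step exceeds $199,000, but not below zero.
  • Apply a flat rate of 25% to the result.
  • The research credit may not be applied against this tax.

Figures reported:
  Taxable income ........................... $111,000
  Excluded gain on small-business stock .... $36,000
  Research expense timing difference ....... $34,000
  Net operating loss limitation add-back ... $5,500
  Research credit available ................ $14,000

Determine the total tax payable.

$27,375

General income tax:
  $43,000 × 10% = $4,300
  $18,000 × 14% = $2,520
  $21,000 × 20% = $4,200
  $29,000 × 31% = $8,990
  → $20,010
  Less research credit $14,000 → $6,010

Alternative minimum tax:
  Adjusted income: $111,000 + $36,000 + $34,000 + $5,500 = $186,500
  Exemption: $186,500 ≤ $199,000, so full $77,000 applies
  Base: $186,500 − $77,000 = $109,500
  $109,500 × 25% = $27,375

$27,375 > $6,010, so the alternative minimum tax is the binding amount.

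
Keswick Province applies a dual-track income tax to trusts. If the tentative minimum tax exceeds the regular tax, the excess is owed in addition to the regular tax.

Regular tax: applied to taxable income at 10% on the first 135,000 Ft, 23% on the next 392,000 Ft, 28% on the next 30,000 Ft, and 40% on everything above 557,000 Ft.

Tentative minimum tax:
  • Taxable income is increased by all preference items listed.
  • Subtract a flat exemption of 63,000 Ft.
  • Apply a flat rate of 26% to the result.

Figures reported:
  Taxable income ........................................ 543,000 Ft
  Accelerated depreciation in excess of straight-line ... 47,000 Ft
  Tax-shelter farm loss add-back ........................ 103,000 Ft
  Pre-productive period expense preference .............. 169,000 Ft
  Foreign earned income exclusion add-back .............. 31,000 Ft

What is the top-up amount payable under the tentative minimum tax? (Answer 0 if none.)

Regular tax:
  135,000 Ft × 10% = 13,500 Ft
  392,000 Ft × 23% = 90,160 Ft
  16,000 Ft × 28% = 4,480 Ft
  → 108,140 Ft

Tentative minimum tax:
  Adjusted income: 543,000 Ft + 47,000 Ft + 103,000 Ft + 169,000 Ft + 31,000 Ft = 893,000 Ft
  Less exemption 63,000 Ft → base 830,000 Ft
  830,000 Ft × 26% = 215,800 Ft

Excess of tentative minimum tax over regular tax: 215,800 Ft − 108,140 Ft = 107,660 Ft.

107,660 Ft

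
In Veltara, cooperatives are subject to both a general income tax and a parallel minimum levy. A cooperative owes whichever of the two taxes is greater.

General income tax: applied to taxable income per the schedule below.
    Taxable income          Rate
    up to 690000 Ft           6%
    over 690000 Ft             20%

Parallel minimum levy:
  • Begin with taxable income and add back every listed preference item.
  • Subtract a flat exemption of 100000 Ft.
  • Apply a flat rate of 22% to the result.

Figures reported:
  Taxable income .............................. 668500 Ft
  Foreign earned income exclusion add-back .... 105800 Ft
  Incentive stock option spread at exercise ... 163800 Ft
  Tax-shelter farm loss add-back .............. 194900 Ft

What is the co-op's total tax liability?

227260 Ft

Parallel minimum levy:
  Adjusted income: 668500 Ft + 105800 Ft + 163800 Ft + 194900 Ft = 1133000 Ft
  Less exemption 100000 Ft → base 1033000 Ft
  1033000 Ft × 22% = 227260 Ft

General income tax:
  668500 Ft × 6% = 40110 Ft

227260 Ft > 40110 Ft, so the parallel minimum levy is the binding amount.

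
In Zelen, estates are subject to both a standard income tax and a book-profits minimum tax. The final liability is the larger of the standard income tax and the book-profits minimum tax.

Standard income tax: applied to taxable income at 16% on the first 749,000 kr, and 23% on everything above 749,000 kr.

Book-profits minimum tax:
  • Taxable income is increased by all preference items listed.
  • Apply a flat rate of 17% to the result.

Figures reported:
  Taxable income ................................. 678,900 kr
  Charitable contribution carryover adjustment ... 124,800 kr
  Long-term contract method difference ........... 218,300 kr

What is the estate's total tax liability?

Standard income tax:
  678,900 kr × 16% = 108,624 kr

Book-profits minimum tax:
  Adjusted income: 678,900 kr + 124,800 kr + 218,300 kr = 1,022,000 kr
  1,022,000 kr × 17% = 173,740 kr

173,740 kr > 108,624 kr, so the book-profits minimum tax is the binding amount.

173,740 kr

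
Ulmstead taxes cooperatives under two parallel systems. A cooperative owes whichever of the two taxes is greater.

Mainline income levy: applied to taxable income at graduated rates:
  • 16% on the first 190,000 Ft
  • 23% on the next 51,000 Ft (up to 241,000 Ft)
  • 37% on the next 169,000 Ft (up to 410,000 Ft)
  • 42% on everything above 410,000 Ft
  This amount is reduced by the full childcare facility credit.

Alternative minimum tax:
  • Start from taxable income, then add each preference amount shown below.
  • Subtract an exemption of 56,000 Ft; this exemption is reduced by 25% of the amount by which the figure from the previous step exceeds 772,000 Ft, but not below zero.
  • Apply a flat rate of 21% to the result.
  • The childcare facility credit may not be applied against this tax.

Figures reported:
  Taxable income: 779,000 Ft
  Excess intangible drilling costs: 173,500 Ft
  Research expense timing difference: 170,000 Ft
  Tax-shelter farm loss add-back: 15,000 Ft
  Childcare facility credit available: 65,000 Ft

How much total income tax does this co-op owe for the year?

238,875 Ft

Mainline income levy:
  190,000 Ft × 16% = 30,400 Ft
  51,000 Ft × 23% = 11,730 Ft
  169,000 Ft × 37% = 62,530 Ft
  369,000 Ft × 42% = 154,980 Ft
  → 259,640 Ft
  Less childcare facility credit 65,000 Ft → 194,640 Ft

Alternative minimum tax:
  Adjusted income: 779,000 Ft + 173,500 Ft + 170,000 Ft + 15,000 Ft = 1,137,500 Ft
  Exemption: 25% × (1,137,500 Ft − 772,000 Ft) = 91,375 Ft ≥ 56,000 Ft, so the exemption is fully phased out
  Base: 1,137,500 Ft − 0 Ft = 1,137,500 Ft
  1,137,500 Ft × 21% = 238,875 Ft

238,875 Ft > 194,640 Ft, so the alternative minimum tax is the binding amount.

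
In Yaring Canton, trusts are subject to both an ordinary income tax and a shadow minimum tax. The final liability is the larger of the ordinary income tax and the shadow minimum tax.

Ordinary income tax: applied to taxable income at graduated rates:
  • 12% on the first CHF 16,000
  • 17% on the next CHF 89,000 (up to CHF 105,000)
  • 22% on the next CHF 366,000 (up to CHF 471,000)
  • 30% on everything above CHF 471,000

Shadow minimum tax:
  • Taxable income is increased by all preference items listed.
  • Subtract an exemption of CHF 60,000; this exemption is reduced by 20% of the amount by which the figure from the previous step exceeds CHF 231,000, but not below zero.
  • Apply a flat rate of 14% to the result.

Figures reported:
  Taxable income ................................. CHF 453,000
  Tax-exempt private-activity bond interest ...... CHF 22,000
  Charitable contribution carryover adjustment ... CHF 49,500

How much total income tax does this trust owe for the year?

CHF 93,610

Shadow minimum tax:
  Adjusted income: CHF 453,000 + CHF 22,000 + CHF 49,500 = CHF 524,500
  Exemption: CHF 60,000 − 20% × (CHF 524,500 − CHF 231,000) = CHF 60,000 − CHF 58,700 = CHF 1,300
  Base: CHF 524,500 − CHF 1,300 = CHF 523,200
  CHF 523,200 × 14% = CHF 73,248

Ordinary income tax:
  CHF 16,000 × 12% = CHF 1,920
  CHF 89,000 × 17% = CHF 15,130
  CHF 348,000 × 22% = CHF 76,560
  → CHF 93,610

CHF 93,610 > CHF 73,248, so the ordinary income tax governs.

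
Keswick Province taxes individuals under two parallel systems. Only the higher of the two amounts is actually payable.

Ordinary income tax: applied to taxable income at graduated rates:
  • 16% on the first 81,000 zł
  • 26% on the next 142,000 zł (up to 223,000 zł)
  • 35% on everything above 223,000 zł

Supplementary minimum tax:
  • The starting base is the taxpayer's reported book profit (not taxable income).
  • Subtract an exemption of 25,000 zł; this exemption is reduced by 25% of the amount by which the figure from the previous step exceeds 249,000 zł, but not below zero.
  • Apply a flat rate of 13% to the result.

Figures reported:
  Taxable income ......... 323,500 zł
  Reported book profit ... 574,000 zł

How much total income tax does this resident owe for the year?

85,055 zł

Ordinary income tax:
  81,000 zł × 16% = 12,960 zł
  142,000 zł × 26% = 36,920 zł
  100,500 zł × 35% = 35,175 zł
  → 85,055 zł

Supplementary minimum tax:
  Base (reported book profit): 574,000 zł
  Exemption: 25% × (574,000 zł − 249,000 zł) = 81,250 zł ≥ 25,000 zł, so the exemption is fully phased out
  Base: 574,000 zł − 0 zł = 574,000 zł
  574,000 zł × 13% = 74,620 zł

85,055 zł > 74,620 zł, so the ordinary income tax governs.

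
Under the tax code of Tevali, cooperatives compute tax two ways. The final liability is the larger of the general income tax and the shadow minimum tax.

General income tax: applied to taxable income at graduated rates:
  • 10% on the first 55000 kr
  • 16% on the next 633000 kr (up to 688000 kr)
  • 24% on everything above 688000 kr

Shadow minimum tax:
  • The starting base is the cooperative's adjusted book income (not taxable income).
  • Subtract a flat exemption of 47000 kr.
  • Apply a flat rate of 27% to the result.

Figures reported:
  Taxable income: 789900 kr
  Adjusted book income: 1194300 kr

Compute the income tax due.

General income tax:
  55000 kr × 10% = 5500 kr
  633000 kr × 16% = 101280 kr
  101900 kr × 24% = 24456 kr
  → 131236 kr

Shadow minimum tax:
  Base (adjusted book income): 1194300 kr
  Less exemption 47000 kr → base 1147300 kr
  1147300 kr × 27% = 309771 kr

309771 kr > 131236 kr, so the shadow minimum tax is the binding amount.

309771 kr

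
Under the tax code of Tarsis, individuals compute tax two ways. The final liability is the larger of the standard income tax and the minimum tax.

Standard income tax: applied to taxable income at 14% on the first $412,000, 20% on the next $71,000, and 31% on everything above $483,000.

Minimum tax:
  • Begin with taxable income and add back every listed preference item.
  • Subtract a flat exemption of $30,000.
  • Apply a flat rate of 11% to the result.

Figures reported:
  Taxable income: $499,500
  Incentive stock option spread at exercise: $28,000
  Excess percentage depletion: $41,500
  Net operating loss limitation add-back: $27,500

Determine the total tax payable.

$76,995

Minimum tax:
  Adjusted income: $499,500 + $28,000 + $41,500 + $27,500 = $596,500
  Less exemption $30,000 → base $566,500
  $566,500 × 11% = $62,315

Standard income tax:
  $412,000 × 14% = $57,680
  $71,000 × 20% = $14,200
  $16,500 × 31% = $5,115
  → $76,995

$76,995 > $62,315, so the standard income tax governs.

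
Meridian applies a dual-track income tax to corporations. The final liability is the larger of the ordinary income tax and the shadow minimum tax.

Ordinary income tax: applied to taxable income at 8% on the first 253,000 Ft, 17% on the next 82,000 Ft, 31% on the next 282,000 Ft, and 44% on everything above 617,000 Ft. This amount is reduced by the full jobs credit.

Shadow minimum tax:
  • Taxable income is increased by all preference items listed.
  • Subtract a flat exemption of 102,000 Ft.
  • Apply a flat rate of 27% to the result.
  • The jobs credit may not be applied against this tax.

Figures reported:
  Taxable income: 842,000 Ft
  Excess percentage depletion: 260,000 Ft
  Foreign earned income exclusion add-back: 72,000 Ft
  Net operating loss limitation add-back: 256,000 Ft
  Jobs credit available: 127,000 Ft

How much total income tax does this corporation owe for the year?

Ordinary income tax:
  253,000 Ft × 8% = 20,240 Ft
  82,000 Ft × 17% = 13,940 Ft
  282,000 Ft × 31% = 87,420 Ft
  225,000 Ft × 44% = 99,000 Ft
  → 220,600 Ft
  Less jobs credit 127,000 Ft → 93,600 Ft

Shadow minimum tax:
  Adjusted income: 842,000 Ft + 260,000 Ft + 72,000 Ft + 256,000 Ft = 1,430,000 Ft
  Less exemption 102,000 Ft → base 1,328,000 Ft
  1,328,000 Ft × 27% = 358,560 Ft

358,560 Ft > 93,600 Ft, so the shadow minimum tax is the binding amount.

358,560 Ft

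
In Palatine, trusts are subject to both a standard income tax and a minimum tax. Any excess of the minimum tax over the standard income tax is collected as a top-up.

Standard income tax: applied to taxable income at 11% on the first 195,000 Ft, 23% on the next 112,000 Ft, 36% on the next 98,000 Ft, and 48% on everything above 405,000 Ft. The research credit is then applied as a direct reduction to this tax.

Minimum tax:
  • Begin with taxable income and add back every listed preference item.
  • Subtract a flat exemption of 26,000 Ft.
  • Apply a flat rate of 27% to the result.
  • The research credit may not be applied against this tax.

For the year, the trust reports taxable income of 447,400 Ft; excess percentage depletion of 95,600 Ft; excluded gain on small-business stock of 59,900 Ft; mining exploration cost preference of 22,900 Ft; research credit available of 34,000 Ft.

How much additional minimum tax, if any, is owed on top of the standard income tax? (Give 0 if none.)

Standard income tax:
  195,000 Ft × 11% = 21,450 Ft
  112,000 Ft × 23% = 25,760 Ft
  98,000 Ft × 36% = 35,280 Ft
  42,400 Ft × 48% = 20,352 Ft
  → 102,842 Ft
  Less research credit 34,000 Ft → 68,842 Ft

Minimum tax:
  Adjusted income: 447,400 Ft + 95,600 Ft + 59,900 Ft + 22,900 Ft = 625,800 Ft
  Less exemption 26,000 Ft → base 599,800 Ft
  599,800 Ft × 27% = 161,946 Ft

Excess of minimum tax over standard income tax: 161,946 Ft − 68,842 Ft = 93,104 Ft.

93,104 Ft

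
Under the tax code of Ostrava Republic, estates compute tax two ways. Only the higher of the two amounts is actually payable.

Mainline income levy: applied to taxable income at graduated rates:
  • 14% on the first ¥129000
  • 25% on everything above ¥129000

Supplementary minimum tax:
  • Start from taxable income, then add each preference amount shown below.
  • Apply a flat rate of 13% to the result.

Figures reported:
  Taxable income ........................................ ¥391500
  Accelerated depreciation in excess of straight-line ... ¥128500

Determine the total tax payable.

¥83685

Supplementary minimum tax:
  Adjusted income: ¥391500 + ¥128500 = ¥520000
  ¥520000 × 13% = ¥67600

Mainline income levy:
  ¥129000 × 14% = ¥18060
  ¥262500 × 25% = ¥65625
  → ¥83685

¥83685 > ¥67600, so the mainline income levy governs.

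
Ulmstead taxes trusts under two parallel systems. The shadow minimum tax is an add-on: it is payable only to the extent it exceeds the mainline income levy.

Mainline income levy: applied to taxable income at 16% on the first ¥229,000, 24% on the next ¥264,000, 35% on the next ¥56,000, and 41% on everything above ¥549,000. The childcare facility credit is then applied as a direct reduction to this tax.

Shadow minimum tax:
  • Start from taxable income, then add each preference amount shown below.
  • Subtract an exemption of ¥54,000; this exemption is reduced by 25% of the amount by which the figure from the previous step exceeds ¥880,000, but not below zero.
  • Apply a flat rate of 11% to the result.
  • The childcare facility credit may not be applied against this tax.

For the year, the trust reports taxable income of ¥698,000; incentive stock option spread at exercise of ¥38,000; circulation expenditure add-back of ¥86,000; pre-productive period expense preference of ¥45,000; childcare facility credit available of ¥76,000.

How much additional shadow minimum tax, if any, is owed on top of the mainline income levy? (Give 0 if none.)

¥0

Shadow minimum tax:
  Adjusted income: ¥698,000 + ¥38,000 + ¥86,000 + ¥45,000 = ¥867,000
  Exemption: ¥867,000 ≤ ¥880,000, so full ¥54,000 applies
  Base: ¥867,000 − ¥54,000 = ¥813,000
  ¥813,000 × 11% = ¥89,430

Mainline income levy:
  ¥229,000 × 16% = ¥36,640
  ¥264,000 × 24% = ¥63,360
  ¥56,000 × 35% = ¥19,600
  ¥149,000 × 41% = ¥61,090
  → ¥180,690
  Less childcare facility credit ¥76,000 → ¥104,690

¥89,430 ≤ ¥104,690, so no add-on is due.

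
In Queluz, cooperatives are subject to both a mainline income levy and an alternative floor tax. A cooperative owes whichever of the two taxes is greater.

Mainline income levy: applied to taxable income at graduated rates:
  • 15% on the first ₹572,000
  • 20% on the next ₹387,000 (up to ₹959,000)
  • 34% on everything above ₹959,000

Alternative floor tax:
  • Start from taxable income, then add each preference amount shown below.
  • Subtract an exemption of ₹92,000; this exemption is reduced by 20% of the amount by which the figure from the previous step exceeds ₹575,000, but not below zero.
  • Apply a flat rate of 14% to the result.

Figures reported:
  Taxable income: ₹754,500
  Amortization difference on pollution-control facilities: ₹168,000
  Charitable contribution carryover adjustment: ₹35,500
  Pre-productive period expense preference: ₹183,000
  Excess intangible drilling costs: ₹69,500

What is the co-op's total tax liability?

₹169,470

Alternative floor tax:
  Adjusted income: ₹754,500 + ₹168,000 + ₹35,500 + ₹183,000 + ₹69,500 = ₹1,210,500
  Exemption: 20% × (₹1,210,500 − ₹575,000) = ₹127,100 ≥ ₹92,000, so the exemption is fully phased out
  Base: ₹1,210,500 − ₹0 = ₹1,210,500
  ₹1,210,500 × 14% = ₹169,470

Mainline income levy:
  ₹572,000 × 15% = ₹85,800
  ₹182,500 × 20% = ₹36,500
  → ₹122,300

₹169,470 > ₹122,300, so the alternative floor tax is the binding amount.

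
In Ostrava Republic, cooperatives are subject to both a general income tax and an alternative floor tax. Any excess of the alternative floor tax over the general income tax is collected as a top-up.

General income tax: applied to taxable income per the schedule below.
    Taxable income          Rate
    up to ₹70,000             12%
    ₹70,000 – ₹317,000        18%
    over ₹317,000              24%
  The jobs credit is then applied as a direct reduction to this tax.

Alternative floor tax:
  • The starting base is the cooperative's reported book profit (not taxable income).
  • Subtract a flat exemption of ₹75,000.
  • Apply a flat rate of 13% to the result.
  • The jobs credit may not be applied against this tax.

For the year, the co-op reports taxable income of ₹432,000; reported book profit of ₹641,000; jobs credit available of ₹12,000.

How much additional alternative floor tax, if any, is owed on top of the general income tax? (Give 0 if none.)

₹5,120

Alternative floor tax:
  Base (reported book profit): ₹641,000
  Less exemption ₹75,000 → base ₹566,000
  ₹566,000 × 13% = ₹73,580

General income tax:
  ₹70,000 × 12% = ₹8,400
  ₹247,000 × 18% = ₹44,460
  ₹115,000 × 24% = ₹27,600
  → ₹80,460
  Less jobs credit ₹12,000 → ₹68,460

Excess of alternative floor tax over general income tax: ₹73,580 − ₹68,460 = ₹5,120.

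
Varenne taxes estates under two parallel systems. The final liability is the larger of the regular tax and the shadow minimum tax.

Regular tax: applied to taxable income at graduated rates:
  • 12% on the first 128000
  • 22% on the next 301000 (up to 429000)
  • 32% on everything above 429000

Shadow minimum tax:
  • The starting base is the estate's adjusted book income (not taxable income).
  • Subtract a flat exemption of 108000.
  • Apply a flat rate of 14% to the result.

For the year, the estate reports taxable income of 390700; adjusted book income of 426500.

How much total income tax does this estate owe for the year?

73154

Regular tax:
  128000 × 12% = 15360
  262700 × 22% = 57794
  → 73154

Shadow minimum tax:
  Base (adjusted book income): 426500
  Less exemption 108000 → base 318500
  318500 × 14% = 44590

73154 > 44590, so the regular tax governs.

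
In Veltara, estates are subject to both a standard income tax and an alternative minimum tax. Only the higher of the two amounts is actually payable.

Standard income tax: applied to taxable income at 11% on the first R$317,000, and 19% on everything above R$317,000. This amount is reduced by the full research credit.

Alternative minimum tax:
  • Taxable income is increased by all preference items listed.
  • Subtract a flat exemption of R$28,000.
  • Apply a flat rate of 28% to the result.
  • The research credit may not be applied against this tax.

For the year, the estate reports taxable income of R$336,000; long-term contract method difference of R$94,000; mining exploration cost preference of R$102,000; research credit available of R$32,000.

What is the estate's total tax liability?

R$141,120

Standard income tax:
  R$317,000 × 11% = R$34,870
  R$19,000 × 19% = R$3,610
  → R$38,480
  Less research credit R$32,000 → R$6,480

Alternative minimum tax:
  Adjusted income: R$336,000 + R$94,000 + R$102,000 = R$532,000
  Less exemption R$28,000 → base R$504,000
  R$504,000 × 28% = R$141,120

R$141,120 > R$6,480, so the alternative minimum tax is the binding amount.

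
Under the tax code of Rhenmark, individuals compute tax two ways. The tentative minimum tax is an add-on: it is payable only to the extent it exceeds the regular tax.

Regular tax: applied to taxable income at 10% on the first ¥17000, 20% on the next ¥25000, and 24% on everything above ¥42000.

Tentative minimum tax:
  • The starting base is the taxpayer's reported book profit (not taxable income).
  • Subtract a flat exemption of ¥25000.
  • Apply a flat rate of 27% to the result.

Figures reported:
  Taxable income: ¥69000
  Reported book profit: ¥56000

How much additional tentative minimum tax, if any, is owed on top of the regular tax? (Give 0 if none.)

Regular tax:
  ¥17000 × 10% = ¥1700
  ¥25000 × 20% = ¥5000
  ¥27000 × 24% = ¥6480
  → ¥13180

Tentative minimum tax:
  Base (reported book profit): ¥56000
  Less exemption ¥25000 → base ¥31000
  ¥31000 × 27% = ¥8370

¥8370 ≤ ¥13180, so no add-on is due.

¥0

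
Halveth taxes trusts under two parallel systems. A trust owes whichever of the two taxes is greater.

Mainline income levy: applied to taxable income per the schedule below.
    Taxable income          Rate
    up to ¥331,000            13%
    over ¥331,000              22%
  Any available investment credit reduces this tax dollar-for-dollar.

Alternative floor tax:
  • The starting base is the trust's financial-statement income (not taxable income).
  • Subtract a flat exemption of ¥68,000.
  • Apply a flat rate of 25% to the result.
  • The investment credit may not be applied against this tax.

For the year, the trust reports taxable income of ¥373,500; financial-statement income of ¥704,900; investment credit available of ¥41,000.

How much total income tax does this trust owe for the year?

¥159,225

Alternative floor tax:
  Base (financial-statement income): ¥704,900
  Less exemption ¥68,000 → base ¥636,900
  ¥636,900 × 25% = ¥159,225

Mainline income levy:
  ¥331,000 × 13% = ¥43,030
  ¥42,500 × 22% = ¥9,350
  → ¥52,380
  Less investment credit ¥41,000 → ¥11,380

¥159,225 > ¥11,380, so the alternative floor tax is the binding amount.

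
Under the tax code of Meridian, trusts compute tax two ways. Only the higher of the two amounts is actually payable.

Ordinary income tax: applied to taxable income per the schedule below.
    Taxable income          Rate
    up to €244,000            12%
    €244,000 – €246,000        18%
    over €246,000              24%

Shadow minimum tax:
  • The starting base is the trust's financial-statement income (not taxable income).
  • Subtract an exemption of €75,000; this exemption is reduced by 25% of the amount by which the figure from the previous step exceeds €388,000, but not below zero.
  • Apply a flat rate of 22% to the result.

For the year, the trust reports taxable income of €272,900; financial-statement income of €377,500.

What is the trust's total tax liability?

Ordinary income tax:
  €244,000 × 12% = €29,280
  €2,000 × 18% = €360
  €26,900 × 24% = €6,456
  → €36,096

Shadow minimum tax:
  Base (financial-statement income): €377,500
  Exemption: €377,500 ≤ €388,000, so full €75,000 applies
  Base: €377,500 − €75,000 = €302,500
  €302,500 × 22% = €66,550

€66,550 > €36,096, so the shadow minimum tax is the binding amount.

€66,550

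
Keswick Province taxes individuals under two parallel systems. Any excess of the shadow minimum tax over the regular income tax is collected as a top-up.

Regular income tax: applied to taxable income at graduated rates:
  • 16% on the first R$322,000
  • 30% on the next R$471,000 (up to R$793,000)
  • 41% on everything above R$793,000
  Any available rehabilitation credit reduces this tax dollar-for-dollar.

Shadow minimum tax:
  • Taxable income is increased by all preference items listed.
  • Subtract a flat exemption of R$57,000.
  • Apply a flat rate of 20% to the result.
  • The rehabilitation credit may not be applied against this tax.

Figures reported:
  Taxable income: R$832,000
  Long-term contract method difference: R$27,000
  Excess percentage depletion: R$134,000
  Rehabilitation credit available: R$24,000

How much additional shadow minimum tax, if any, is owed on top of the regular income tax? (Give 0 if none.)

R$2,390

Shadow minimum tax:
  Adjusted income: R$832,000 + R$27,000 + R$134,000 = R$993,000
  Less exemption R$57,000 → base R$936,000
  R$936,000 × 20% = R$187,200

Regular income tax:
  R$322,000 × 16% = R$51,520
  R$471,000 × 30% = R$141,300
  R$39,000 × 41% = R$15,990
  → R$208,810
  Less rehabilitation credit R$24,000 → R$184,810

Excess of shadow minimum tax over regular income tax: R$187,200 − R$184,810 = R$2,390.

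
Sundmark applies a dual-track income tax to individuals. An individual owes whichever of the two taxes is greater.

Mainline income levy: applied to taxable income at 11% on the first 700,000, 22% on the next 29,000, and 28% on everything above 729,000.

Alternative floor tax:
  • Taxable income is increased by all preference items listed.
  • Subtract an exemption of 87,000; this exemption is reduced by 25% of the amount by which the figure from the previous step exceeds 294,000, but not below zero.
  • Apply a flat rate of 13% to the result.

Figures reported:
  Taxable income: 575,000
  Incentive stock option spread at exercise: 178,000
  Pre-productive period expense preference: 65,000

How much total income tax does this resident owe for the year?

Alternative floor tax:
  Adjusted income: 575,000 + 178,000 + 65,000 = 818,000
  Exemption: 25% × (818,000 − 294,000) = 131,000 ≥ 87,000, so the exemption is fully phased out
  Base: 818,000 − 0 = 818,000
  818,000 × 13% = 106,340

Mainline income levy:
  575,000 × 11% = 63,250

106,340 > 63,250, so the alternative floor tax is the binding amount.

106,340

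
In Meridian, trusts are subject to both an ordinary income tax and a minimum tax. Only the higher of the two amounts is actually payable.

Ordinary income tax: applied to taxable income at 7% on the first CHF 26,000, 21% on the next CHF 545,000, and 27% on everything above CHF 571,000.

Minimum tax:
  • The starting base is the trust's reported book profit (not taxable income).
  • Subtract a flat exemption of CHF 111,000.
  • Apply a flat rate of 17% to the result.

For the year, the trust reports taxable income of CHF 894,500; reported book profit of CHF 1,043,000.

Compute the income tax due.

Minimum tax:
  Base (reported book profit): CHF 1,043,000
  Less exemption CHF 111,000 → base CHF 932,000
  CHF 932,000 × 17% = CHF 158,440

Ordinary income tax:
  CHF 26,000 × 7% = CHF 1,820
  CHF 545,000 × 21% = CHF 114,450
  CHF 323,500 × 27% = CHF 87,345
  → CHF 203,615

CHF 203,615 > CHF 158,440, so the ordinary income tax governs.

CHF 203,615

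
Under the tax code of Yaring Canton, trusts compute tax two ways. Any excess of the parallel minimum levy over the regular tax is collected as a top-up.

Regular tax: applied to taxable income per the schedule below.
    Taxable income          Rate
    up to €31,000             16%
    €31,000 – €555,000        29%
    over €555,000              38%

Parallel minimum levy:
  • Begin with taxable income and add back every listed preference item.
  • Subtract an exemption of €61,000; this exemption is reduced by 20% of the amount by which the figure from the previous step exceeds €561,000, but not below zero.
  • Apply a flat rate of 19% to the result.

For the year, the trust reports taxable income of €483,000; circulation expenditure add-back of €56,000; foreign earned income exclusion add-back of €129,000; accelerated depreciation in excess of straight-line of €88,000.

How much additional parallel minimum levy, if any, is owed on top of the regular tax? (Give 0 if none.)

Regular tax:
  €31,000 × 16% = €4,960
  €452,000 × 29% = €131,080
  → €136,040

Parallel minimum levy:
  Adjusted income: €483,000 + €56,000 + €129,000 + €88,000 = €756,000
  Exemption: €61,000 − 20% × (€756,000 − €561,000) = €61,000 − €39,000 = €22,000
  Base: €756,000 − €22,000 = €734,000
  €734,000 × 19% = €139,460

Excess of parallel minimum levy over regular tax: €139,460 − €136,040 = €3,420.

€3,420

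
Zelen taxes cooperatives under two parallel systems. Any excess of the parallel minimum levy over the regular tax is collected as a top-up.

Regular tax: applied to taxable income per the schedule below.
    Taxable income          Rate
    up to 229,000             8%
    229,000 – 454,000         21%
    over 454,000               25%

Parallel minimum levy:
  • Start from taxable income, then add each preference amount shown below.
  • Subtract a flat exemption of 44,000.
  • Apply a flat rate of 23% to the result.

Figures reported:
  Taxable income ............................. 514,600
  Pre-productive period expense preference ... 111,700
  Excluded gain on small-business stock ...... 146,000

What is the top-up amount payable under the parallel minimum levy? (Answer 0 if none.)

Parallel minimum levy:
  Adjusted income: 514,600 + 111,700 + 146,000 = 772,300
  Less exemption 44,000 → base 728,300
  728,300 × 23% = 167,509

Regular tax:
  229,000 × 8% = 18,320
  225,000 × 21% = 47,250
  60,600 × 25% = 15,150
  → 80,720

Excess of parallel minimum levy over regular tax: 167,509 − 80,720 = 86,789.

86,789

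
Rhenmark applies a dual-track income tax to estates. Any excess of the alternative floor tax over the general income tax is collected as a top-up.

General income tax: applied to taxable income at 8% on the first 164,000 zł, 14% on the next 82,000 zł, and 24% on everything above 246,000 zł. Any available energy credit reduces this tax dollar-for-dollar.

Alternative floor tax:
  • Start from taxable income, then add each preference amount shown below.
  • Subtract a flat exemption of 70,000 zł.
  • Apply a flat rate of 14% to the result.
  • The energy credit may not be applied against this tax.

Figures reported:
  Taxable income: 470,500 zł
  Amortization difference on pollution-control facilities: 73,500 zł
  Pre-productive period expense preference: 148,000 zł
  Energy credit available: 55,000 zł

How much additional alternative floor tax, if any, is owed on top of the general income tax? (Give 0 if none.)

63,600 zł

Alternative floor tax:
  Adjusted income: 470,500 zł + 73,500 zł + 148,000 zł = 692,000 zł
  Less exemption 70,000 zł → base 622,000 zł
  622,000 zł × 14% = 87,080 zł

General income tax:
  164,000 zł × 8% = 13,120 zł
  82,000 zł × 14% = 11,480 zł
  224,500 zł × 24% = 53,880 zł
  → 78,480 zł
  Less energy credit 55,000 zł → 23,480 zł

Excess of alternative floor tax over general income tax: 87,080 zł − 23,480 zł = 63,600 zł.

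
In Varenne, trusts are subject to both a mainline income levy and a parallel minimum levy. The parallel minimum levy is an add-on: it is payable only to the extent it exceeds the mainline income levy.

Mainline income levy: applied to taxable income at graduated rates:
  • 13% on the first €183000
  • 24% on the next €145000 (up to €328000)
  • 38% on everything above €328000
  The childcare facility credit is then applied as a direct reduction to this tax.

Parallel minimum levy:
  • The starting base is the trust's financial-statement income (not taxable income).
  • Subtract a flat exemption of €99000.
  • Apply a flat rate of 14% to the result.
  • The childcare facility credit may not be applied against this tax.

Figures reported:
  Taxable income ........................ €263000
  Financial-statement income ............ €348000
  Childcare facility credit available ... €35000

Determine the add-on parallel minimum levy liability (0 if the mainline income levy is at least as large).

Mainline income levy:
  €183000 × 13% = €23790
  €80000 × 24% = €19200
  → €42990
  Less childcare facility credit €35000 → €7990

Parallel minimum levy:
  Base (financial-statement income): €348000
  Less exemption €99000 → base €249000
  €249000 × 14% = €34860

Excess of parallel minimum levy over mainline income levy: €34860 − €7990 = €26870.

€26870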